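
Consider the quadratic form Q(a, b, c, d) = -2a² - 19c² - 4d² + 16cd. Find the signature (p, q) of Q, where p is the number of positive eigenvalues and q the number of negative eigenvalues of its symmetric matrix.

Write A = [[-2, 0, 0, 0], [0, 0, 0, 0], [0, 0, -19, 8], [0, 0, 8, -4]].
Row-reducing A symmetrically gives the diagonal entries -2, 0, -19, -12/19.
So there are 3 negative, 1 zero pivots.

(0, 3)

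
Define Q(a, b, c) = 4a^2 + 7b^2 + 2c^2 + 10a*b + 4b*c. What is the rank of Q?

The associated matrix is A = [[4, 5, 0], [5, 7, 2], [0, 2, 2]].
Applying the same elementary operations to the rows and columns of A produces a congruent diagonal matrix with entries 4, 3/4, -10/3.
So there are 2 positive, 1 negative pivots.
The rank is the number of nonzero pivots: 3.

3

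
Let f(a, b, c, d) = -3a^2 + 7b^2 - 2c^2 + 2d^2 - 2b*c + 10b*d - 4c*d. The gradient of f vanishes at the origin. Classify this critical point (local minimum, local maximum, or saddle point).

The Hessian at the origin is H = [[-6, 0, 0, 0], [0, 14, -2, 10], [0, -2, -4, -4], [0, 10, -4, 4]].
Applying the same elementary operations to the rows and columns of H produces a congruent diagonal matrix with entries -6, 14, -30/7, -8/5.
So there are 1 positive, 3 negative pivots.
H is indefinite, so the origin is a saddle point.

saddle point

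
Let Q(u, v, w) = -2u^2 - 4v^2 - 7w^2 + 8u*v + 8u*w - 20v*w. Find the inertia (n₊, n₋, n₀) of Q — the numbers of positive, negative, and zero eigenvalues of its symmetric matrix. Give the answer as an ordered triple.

Write A = [[-2, 4, 4], [4, -4, -10], [4, -10, -7]].
Row-reducing A symmetrically gives the diagonal entries -2, 4, 0.
Counting signs: 1 positive, 1 negative, 1 zero.

(1, 1, 1)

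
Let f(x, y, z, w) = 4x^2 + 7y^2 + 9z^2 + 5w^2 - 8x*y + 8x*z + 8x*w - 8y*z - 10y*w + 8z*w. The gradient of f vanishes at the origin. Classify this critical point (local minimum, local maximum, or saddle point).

local minimum

The Hessian at the origin is H = [[8, -8, 8, 8], [-8, 14, -8, -10], [8, -8, 18, 8], [8, -10, 8, 10]].
Congruent diagonalization of H (simultaneous row and column reduction) yields pivots 8, 6, 10, 4/3.
That gives 4 positive pivots.
H is positive definite, so the origin is a strict local minimum.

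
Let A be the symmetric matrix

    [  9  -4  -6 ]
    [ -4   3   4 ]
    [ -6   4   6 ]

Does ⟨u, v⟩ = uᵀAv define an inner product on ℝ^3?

yes

Leading principal minors: Δ_1 = 9, Δ_2 = 11, Δ_3 = 6.
All leading principal minors are positive, so by Sylvester's criterion Q is positive definite.
⟨·,·⟩ is an inner product exactly when A is positive definite.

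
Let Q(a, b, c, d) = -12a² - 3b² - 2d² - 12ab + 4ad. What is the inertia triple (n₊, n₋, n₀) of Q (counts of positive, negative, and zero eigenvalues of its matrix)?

(1, 2, 1)

The symmetric matrix is A = [[-12, -6, 0, 2], [-6, -3, 0, 0], [0, 0, 0, 0], [2, 0, 0, -2]].
By Sylvester's law of inertia any congruent diagonalization of A has 1 positive, 2 negative and 1 zero entries.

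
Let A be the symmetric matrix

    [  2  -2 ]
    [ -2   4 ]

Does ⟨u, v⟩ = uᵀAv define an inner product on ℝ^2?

yes

Symmetric row and column elimination reduces A to a congruent diagonal form with pivots 2, 2.
That gives 2 positive pivots.
Hence Q is positive definite.
⟨·,·⟩ is an inner product exactly when A is positive definite.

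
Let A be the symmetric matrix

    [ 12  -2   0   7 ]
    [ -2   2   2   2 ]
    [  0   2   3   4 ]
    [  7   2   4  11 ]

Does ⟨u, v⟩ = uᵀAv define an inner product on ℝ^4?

Leading principal minors: Δ_1 = 12, Δ_2 = 20, Δ_3 = 12, Δ_4 = 10.
All leading principal minors are positive, so by Sylvester's criterion Q is positive definite.
⟨·,·⟩ is an inner product exactly when A is positive definite.

yes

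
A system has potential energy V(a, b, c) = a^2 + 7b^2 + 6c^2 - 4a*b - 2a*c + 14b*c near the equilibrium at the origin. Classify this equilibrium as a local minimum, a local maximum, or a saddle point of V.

The Hessian at the origin is H = [[2, -4, -2], [-4, 14, 14], [-2, 14, 12]].
Applying the same elementary operations to the rows and columns of H produces a congruent diagonal matrix with entries 2, 6, -20/3.
Counting signs: 2 positive, 1 negative.
H is indefinite, so the origin is a saddle point.

saddle point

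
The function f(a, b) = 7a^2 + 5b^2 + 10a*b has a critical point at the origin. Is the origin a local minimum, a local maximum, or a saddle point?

local minimum

The Hessian at the origin is H = [[14, 10], [10, 10]].
det H = 14·10 − (10)² = 40 > 0 and H[1,1] = 14 > 0, so H is positive definite.
Therefore the origin is a local minimum.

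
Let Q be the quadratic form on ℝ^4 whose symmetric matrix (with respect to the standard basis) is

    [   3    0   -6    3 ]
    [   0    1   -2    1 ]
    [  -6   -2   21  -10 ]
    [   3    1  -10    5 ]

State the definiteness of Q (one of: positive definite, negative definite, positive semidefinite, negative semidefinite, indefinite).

positive definite

Symmetric row and column elimination reduces A to a congruent diagonal form with pivots 3, 1, 5, 1/5.
That gives 4 positive pivots.
Hence Q is positive definite.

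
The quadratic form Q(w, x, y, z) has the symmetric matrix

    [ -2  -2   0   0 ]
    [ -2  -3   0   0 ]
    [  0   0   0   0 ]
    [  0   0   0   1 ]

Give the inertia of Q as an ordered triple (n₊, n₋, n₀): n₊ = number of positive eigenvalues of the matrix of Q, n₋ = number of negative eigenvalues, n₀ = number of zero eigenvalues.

(1, 2, 1)

Congruent diagonalization of A (simultaneous row and column reduction) yields pivots -2, -1, 0, 1.
So there are 1 positive, 2 negative, 1 zero pivots.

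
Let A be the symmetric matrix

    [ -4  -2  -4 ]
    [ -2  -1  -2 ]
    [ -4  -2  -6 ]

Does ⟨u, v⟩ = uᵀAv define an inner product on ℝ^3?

no

Symmetric row and column elimination reduces A to a congruent diagonal form with pivots -4, 0, -2.
Counting signs: 2 negative, 1 zero.
Hence Q is negative semidefinite.
⟨·,·⟩ is an inner product exactly when A is positive definite.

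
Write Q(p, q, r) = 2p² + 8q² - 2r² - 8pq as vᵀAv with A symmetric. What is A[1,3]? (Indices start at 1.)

The coefficient of p·r in Q is 0. For a symmetric A this equals A[1,3] + A[3,1] = 2·A[1,3].
So A[1,3] = 0/2 = 0.

0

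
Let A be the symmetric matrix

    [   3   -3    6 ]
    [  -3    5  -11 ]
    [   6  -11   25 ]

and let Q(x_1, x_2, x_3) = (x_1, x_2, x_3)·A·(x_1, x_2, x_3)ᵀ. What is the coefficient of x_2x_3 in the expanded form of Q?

The coefficient of x_2x_3 is A[2,3] + A[3,2] = 2·(-11) = -22.

-22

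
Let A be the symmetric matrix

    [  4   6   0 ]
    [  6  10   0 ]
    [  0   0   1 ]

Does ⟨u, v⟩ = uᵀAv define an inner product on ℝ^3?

Leading principal minors: Δ_1 = 4, Δ_2 = 4, Δ_3 = 4.
All leading principal minors are positive, so by Sylvester's criterion Q is positive definite.
⟨·,·⟩ is an inner product exactly when A is positive definite.

yes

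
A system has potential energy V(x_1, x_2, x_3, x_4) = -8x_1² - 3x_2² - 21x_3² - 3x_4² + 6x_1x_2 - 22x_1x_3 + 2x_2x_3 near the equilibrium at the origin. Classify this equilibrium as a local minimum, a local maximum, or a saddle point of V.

local maximum

The Hessian at the origin is H = [[-16, 6, -22, 0], [6, -6, 2, 0], [-22, 2, -42, 0], [0, 0, 0, -6]].
Congruent diagonalization of H (simultaneous row and column reduction) yields pivots -16, -15/4, -4/3, -6.
So there are 4 negative pivots.
H is negative definite, so the origin is a strict local maximum.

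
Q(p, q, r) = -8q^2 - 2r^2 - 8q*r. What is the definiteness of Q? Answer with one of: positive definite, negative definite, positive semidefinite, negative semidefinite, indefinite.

The symmetric matrix is A = [[0, 0, 0], [0, -8, -4], [0, -4, -2]].
Symmetric row and column elimination reduces A to a congruent diagonal form with pivots 0, -8, 0.
Counting signs: 1 negative, 2 zero.
Hence Q is negative semidefinite.

negative semidefinite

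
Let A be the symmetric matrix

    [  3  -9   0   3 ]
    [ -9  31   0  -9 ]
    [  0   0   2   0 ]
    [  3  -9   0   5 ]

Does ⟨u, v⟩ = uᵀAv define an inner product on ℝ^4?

Row-reducing A symmetrically gives the diagonal entries 3, 4, 2, 2.
That gives 4 positive pivots.
Hence Q is positive definite.
⟨·,·⟩ is an inner product exactly when A is positive definite.

yes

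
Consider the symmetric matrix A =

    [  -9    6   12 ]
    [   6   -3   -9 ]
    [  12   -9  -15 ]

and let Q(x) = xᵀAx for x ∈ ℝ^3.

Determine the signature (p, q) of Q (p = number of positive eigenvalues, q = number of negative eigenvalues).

Symmetric row and column elimination reduces A to a congruent diagonal form with pivots -9, 1, 0.
That gives 1 positive, 1 negative, 1 zero pivots.

(1, 1)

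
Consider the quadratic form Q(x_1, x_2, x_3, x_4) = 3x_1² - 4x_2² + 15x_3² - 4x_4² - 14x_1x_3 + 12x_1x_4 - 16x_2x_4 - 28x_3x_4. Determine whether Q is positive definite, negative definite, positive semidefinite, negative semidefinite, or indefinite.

indefinite

Write A = [[3, 0, -7, 6], [0, -4, 0, -8], [-7, 0, 15, -14], [6, -8, -14, -4]].
Symmetric row and column elimination reduces A to a congruent diagonal form with pivots 3, -4, -4/3, 0.
That gives 1 positive, 2 negative, 1 zero pivots.
Hence Q is indefinite.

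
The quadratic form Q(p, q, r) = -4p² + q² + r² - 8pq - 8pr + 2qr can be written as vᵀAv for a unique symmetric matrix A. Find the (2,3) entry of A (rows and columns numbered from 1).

1

The coefficient of q·r in Q is 2. For a symmetric A this equals A[2,3] + A[3,2] = 2·A[2,3].
So A[2,3] = 2/2 = 1.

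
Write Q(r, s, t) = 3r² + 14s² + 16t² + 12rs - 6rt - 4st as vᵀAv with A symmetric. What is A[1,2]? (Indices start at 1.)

The coefficient of r·s in Q is 12. For a symmetric A this equals A[1,2] + A[2,1] = 2·A[1,2].
So A[1,2] = 12/2 = 6.

6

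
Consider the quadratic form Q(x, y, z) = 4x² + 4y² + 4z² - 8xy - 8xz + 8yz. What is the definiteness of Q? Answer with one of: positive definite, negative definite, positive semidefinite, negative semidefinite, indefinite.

The associated matrix is A = [[4, -4, -4], [-4, 4, 4], [-4, 4, 4]].
Congruent diagonalization of A (simultaneous row and column reduction) yields pivots 4, 0, 0.
Counting signs: 1 positive, 2 zero.
Hence Q is positive semidefinite.

positive semidefinite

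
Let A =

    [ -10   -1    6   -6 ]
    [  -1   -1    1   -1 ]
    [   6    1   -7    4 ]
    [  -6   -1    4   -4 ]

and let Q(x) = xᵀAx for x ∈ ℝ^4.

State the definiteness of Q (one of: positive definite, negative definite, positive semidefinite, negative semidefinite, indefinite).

negative definite

Congruent diagonalization of A (simultaneous row and column reduction) yields pivots -10, -9/10, -29/9, -6/29.
Counting signs: 4 negative.
Hence Q is negative definite.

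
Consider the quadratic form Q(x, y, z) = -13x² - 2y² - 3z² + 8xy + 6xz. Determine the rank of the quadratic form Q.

The associated matrix is A = [[-13, 4, 3], [4, -2, 0], [3, 0, -3]].
An LDLᵀ factorisation of A has diagonal entries -13, -10/13, -6/5.
Counting signs: 3 negative.
The rank is the number of nonzero pivots: 3.

3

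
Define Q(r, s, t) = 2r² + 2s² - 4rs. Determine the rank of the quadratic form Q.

The symmetric matrix is A = [[2, -2, 0], [-2, 2, 0], [0, 0, 0]].
Applying the same elementary operations to the rows and columns of A produces a congruent diagonal matrix with entries 2, 0, 0.
That gives 1 positive, 2 zero pivots.
The rank is the number of nonzero pivots: 1.

1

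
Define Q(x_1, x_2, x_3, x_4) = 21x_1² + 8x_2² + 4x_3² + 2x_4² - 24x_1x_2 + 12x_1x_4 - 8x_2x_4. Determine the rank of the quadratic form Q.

The symmetric matrix is A = [[21, -12, 0, 6], [-12, 8, 0, -4], [0, 0, 4, 0], [6, -4, 0, 2]].
Congruent diagonalization of A (simultaneous row and column reduction) yields pivots 21, 8/7, 4, 0.
Counting signs: 3 positive, 1 zero.
The rank is the number of nonzero pivots: 3.

3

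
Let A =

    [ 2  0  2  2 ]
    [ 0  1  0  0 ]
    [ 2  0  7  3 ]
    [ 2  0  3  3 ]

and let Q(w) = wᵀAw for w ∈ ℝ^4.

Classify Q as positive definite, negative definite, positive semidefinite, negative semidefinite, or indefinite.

Leading principal minors: Δ_1 = 2, Δ_2 = 2, Δ_3 = 10, Δ_4 = 8.
All leading principal minors are positive, so by Sylvester's criterion Q is positive definite.

positive definite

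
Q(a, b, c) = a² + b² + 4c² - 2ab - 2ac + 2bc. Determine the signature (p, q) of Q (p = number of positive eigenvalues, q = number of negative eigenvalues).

(2, 0)

Write A = [[1, -1, -1], [-1, 1, 1], [-1, 1, 4]].
Symmetric row and column elimination reduces A to a congruent diagonal form with pivots 1, 0, 3.
So there are 2 positive, 1 zero pivots.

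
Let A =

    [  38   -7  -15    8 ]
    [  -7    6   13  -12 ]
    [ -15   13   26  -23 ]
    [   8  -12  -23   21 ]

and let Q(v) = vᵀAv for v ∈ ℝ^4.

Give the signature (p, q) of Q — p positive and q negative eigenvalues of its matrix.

Congruent diagonalization of A (simultaneous row and column reduction) yields pivots 38, 179/38, -388/179, 15/388.
Counting signs: 3 positive, 1 negative.

(3, 1)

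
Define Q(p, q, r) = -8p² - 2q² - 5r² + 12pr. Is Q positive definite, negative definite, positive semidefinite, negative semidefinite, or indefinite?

Write A = [[-8, 0, 6], [0, -2, 0], [6, 0, -5]].
Row-reducing A symmetrically gives the diagonal entries -8, -2, -1/2.
Counting signs: 3 negative.
Hence Q is negative definite.

negative definite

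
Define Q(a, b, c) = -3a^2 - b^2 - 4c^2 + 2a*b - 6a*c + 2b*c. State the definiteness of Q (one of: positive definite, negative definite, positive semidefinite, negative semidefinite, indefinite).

The symmetric matrix of Q is A = [[-3, 1, -3], [1, -1, 1], [-3, 1, -4]].
Leading principal minors: Δ_1 = -3, Δ_2 = 2, Δ_3 = -2.
The signs alternate starting with Δ_1 < 0, so by Sylvester's criterion Q is negative definite.

negative definite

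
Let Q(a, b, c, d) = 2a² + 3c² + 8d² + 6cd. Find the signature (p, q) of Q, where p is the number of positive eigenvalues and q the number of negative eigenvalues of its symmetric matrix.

(3, 0)

The symmetric matrix is A = [[2, 0, 0, 0], [0, 0, 0, 0], [0, 0, 3, 3], [0, 0, 3, 8]].
Row-reducing A symmetrically gives the diagonal entries 2, 0, 3, 5.
Counting signs: 3 positive, 1 zero.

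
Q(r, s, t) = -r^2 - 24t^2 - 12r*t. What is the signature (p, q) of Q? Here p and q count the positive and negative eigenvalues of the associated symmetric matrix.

The associated matrix is A = [[-1, 0, -6], [0, 0, 0], [-6, 0, -24]].
Row-reducing A symmetrically gives the diagonal entries -1, 0, 12.
Counting signs: 1 positive, 1 negative, 1 zero.

(1, 1)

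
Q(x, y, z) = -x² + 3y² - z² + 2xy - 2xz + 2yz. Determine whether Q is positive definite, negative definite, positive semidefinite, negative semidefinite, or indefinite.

indefinite

Write A = [[-1, 1, -1], [1, 3, 1], [-1, 1, -1]].
Symmetric row and column elimination reduces A to a congruent diagonal form with pivots -1, 4, 0.
That gives 1 positive, 1 negative, 1 zero pivots.
Hence Q is indefinite.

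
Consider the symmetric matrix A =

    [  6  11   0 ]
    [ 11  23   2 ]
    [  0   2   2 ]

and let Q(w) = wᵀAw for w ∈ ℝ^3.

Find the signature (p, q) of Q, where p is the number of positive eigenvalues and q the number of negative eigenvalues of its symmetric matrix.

Applying the same elementary operations to the rows and columns of A produces a congruent diagonal matrix with entries 6, 17/6, 10/17.
So there are 3 positive pivots.

(3, 0)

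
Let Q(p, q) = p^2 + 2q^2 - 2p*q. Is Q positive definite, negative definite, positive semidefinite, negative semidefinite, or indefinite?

positive definite

The associated matrix is A = [[1, -1], [-1, 2]].
An LDLᵀ factorisation of A has diagonal entries 1, 1.
That gives 2 positive pivots.
Hence Q is positive definite.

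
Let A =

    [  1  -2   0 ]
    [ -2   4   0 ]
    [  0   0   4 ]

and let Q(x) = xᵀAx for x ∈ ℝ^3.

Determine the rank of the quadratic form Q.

2

Applying the same elementary operations to the rows and columns of A produces a congruent diagonal matrix with entries 1, 0, 4.
So there are 2 positive, 1 zero pivots.
The rank is the number of nonzero pivots: 2.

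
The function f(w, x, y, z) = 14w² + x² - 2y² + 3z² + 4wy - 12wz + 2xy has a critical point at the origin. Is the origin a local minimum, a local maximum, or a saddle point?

saddle point

The Hessian at the origin is H = [[28, 0, 4, -12], [0, 2, 2, 0], [4, 2, -4, 0], [-12, 0, 0, 6]].
Applying the same elementary operations to the rows and columns of H produces a congruent diagonal matrix with entries 28, 2, -46/7, 30/23.
That gives 3 positive, 1 negative pivots.
H is indefinite, so the origin is a saddle point.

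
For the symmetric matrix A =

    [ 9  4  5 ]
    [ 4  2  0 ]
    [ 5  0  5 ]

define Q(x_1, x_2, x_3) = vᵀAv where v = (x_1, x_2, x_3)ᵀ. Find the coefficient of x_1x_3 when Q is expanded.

The coefficient of x_1x_3 is A[1,3] + A[3,1] = 2·5 = 10.

10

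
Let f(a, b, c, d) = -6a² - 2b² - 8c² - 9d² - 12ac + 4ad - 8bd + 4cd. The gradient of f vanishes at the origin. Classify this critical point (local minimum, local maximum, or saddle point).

local maximum

The Hessian at the origin is H = [[-12, 0, -12, 4], [0, -4, 0, -8], [-12, 0, -16, 4], [4, -8, 4, -18]].
Congruent diagonalization of H (simultaneous row and column reduction) yields pivots -12, -4, -4, -2/3.
So there are 4 negative pivots.
H is negative definite, so the origin is a strict local maximum.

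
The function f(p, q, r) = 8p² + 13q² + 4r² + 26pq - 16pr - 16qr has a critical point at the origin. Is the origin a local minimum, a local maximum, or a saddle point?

The Hessian at the origin is H = [[16, 26, -16], [26, 26, -16], [-16, -16, 8]].
Symmetric row and column elimination reduces H to a congruent diagonal form with pivots 16, -65/4, -24/13.
That gives 1 positive, 2 negative pivots.
H is indefinite, so the origin is a saddle point.

saddle point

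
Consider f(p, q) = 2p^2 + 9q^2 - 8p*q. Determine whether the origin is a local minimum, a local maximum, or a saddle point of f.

local minimum

The Hessian at the origin is H = [[4, -8], [-8, 18]].
det H = 4·18 − (-8)² = 8 > 0 and H[1,1] = 4 > 0, so H is positive definite.
Therefore the origin is a local minimum.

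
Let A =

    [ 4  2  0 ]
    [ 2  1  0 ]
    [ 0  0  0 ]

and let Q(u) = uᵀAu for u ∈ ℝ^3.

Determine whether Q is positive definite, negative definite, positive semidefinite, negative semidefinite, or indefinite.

Row-reducing A symmetrically gives the diagonal entries 4, 0, 0.
So there are 1 positive, 2 zero pivots.
Hence Q is positive semidefinite.

positive semidefinite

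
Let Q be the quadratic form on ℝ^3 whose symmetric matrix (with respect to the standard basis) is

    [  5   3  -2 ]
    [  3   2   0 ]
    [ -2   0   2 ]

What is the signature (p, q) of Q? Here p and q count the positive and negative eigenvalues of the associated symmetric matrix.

(2, 1)

Congruent diagonalization of A (simultaneous row and column reduction) yields pivots 5, 1/5, -6.
So there are 2 positive, 1 negative pivots.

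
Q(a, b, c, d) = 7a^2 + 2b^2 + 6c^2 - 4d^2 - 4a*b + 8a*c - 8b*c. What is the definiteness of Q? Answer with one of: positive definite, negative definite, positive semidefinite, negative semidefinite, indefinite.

indefinite

The associated matrix is A = [[7, -2, 4, 0], [-2, 2, -4, 0], [4, -4, 6, 0], [0, 0, 0, -4]].
An LDLᵀ factorisation of A has diagonal entries 7, 10/7, -2, -4.
That gives 2 positive, 2 negative pivots.
Hence Q is indefinite.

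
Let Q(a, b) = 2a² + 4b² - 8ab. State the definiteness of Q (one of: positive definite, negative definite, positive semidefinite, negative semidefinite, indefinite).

The symmetric matrix of Q is [[2, -4], [-4, 4]].
For the 2×2 matrix [[2, -4], [-4, 4]]: det = 2·4 − (-4)² = -8, trace = 6.
det < 0 so the eigenvalues have opposite signs; the form is indefinite.

indefinite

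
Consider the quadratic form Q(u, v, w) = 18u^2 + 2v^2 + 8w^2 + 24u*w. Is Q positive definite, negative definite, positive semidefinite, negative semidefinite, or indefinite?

Write A = [[18, 0, 12], [0, 2, 0], [12, 0, 8]].
Symmetric row and column elimination reduces A to a congruent diagonal form with pivots 18, 2, 0.
That gives 2 positive, 1 zero pivots.
Hence Q is positive semidefinite.

positive semidefinite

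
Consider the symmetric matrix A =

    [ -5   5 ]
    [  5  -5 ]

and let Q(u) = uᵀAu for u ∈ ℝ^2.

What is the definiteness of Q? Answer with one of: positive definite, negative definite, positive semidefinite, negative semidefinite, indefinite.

Row-reducing A symmetrically gives the diagonal entries -5, 0.
So there are 1 negative, 1 zero pivots.
Hence Q is negative semidefinite.

negative semidefinite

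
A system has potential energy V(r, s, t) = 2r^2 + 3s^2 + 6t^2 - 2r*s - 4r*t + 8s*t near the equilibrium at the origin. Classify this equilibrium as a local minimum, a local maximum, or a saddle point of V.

local minimum

The Hessian at the origin is H = [[4, -2, -4], [-2, 6, 8], [-4, 8, 12]].
Applying the same elementary operations to the rows and columns of H produces a congruent diagonal matrix with entries 4, 5, 4/5.
Counting signs: 3 positive.
H is positive definite, so the origin is a strict local minimum.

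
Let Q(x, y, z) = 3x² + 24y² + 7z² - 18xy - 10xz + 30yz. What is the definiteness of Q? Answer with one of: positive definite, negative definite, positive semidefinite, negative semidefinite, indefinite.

indefinite

Write A = [[3, -9, -5], [-9, 24, 15], [-5, 15, 7]].
Congruent diagonalization of A (simultaneous row and column reduction) yields pivots 3, -3, -4/3.
Counting signs: 1 positive, 2 negative.
Hence Q is indefinite.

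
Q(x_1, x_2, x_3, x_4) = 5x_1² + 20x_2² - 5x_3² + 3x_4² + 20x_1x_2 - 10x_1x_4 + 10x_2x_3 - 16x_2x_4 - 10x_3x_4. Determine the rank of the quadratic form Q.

The symmetric matrix is A = [[5, 10, 0, -5], [10, 20, 5, -8], [0, 5, -5, -5], [-5, -8, -5, 3]].
Row reduction of A gives 4 nonzero rows, so rank A = 4.

4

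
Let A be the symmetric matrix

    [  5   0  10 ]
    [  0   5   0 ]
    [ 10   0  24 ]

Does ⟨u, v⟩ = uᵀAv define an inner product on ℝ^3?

Leading principal minors: Δ_1 = 5, Δ_2 = 25, Δ_3 = 100.
All leading principal minors are positive, so by Sylvester's criterion Q is positive definite.
⟨·,·⟩ is an inner product exactly when A is positive definite.

yes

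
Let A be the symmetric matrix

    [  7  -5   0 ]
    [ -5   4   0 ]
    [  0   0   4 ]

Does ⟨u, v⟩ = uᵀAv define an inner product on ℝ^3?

yes

Leading principal minors: Δ_1 = 7, Δ_2 = 3, Δ_3 = 12.
All leading principal minors are positive, so by Sylvester's criterion Q is positive definite.
⟨·,·⟩ is an inner product exactly when A is positive definite.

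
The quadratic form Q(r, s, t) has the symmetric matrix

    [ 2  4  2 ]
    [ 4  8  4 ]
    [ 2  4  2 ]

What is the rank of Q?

1

Applying the same elementary operations to the rows and columns of A produces a congruent diagonal matrix with entries 2, 0, 0.
That gives 1 positive, 2 zero pivots.
The rank is the number of nonzero pivots: 1.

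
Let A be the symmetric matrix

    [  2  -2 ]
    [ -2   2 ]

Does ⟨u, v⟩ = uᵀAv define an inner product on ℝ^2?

no

For the 2×2 matrix [[2, -2], [-2, 2]]: det = 2·2 − (-2)² = 0, trace = 4.
det = 0 so one eigenvalue is zero; the form is semidefinite with the sign of the trace.
⟨·,·⟩ is an inner product exactly when A is positive definite.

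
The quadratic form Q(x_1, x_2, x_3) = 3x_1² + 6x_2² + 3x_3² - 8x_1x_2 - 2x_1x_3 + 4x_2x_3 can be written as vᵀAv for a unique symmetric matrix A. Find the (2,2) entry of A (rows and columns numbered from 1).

The coefficient of x_2² in Q is 6, and that is exactly A[2,2].

6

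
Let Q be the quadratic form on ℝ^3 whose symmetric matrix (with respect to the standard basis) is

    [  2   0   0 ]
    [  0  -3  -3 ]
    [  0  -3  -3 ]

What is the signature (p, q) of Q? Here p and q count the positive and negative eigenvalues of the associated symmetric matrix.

Row-reducing A symmetrically gives the diagonal entries 2, -3, 0.
Counting signs: 1 positive, 1 negative, 1 zero.

(1, 1)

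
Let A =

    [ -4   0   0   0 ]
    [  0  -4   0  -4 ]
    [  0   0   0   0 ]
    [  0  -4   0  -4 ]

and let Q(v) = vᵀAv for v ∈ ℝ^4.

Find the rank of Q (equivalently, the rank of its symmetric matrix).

2

Congruent diagonalization of A (simultaneous row and column reduction) yields pivots -4, -4, 0, 0.
So there are 2 negative, 2 zero pivots.
The rank is the number of nonzero pivots: 2.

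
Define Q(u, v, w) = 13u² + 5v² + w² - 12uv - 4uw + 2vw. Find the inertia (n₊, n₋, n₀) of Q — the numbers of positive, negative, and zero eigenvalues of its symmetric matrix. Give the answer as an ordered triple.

(3, 0, 0)

Write A = [[13, -6, -2], [-6, 5, 1], [-2, 1, 1]].
An LDLᵀ factorisation of A has diagonal entries 13, 29/13, 20/29.
Counting signs: 3 positive.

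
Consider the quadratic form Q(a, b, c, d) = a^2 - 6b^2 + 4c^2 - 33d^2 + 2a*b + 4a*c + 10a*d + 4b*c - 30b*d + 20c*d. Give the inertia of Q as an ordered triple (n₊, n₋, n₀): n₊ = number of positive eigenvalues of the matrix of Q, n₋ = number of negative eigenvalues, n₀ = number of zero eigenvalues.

The symmetric matrix is A = [[1, 1, 2, 5], [1, -6, 2, -15], [2, 2, 4, 10], [5, -15, 10, -33]].
Congruent diagonalization of A (simultaneous row and column reduction) yields pivots 1, -7, 0, -6/7.
That gives 1 positive, 2 negative, 1 zero pivots.

(1, 2, 1)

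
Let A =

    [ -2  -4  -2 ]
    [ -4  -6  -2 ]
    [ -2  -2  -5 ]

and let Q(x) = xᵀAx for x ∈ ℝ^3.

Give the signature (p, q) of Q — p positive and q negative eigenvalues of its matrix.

Symmetric row and column elimination reduces A to a congruent diagonal form with pivots -2, 2, -5.
That gives 1 positive, 2 negative pivots.

(1, 2)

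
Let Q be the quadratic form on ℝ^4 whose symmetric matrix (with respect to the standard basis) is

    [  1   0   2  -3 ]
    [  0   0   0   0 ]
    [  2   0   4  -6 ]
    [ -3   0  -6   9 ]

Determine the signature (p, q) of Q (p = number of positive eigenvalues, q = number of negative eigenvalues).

Applying the same elementary operations to the rows and columns of A produces a congruent diagonal matrix with entries 1, 0, 0, 0.
Counting signs: 1 positive, 3 zero.

(1, 0)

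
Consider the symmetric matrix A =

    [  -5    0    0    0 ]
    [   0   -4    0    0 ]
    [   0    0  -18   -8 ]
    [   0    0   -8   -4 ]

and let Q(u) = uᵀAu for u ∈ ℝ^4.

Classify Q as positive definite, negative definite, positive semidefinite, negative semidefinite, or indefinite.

negative definite

Applying the same elementary operations to the rows and columns of A produces a congruent diagonal matrix with entries -5, -4, -18, -4/9.
Counting signs: 4 negative.
Hence Q is negative definite.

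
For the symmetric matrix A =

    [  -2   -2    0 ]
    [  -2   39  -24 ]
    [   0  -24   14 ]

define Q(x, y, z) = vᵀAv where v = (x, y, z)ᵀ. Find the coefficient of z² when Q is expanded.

The coefficient of z² is the diagonal entry A[3,3] = 14.

14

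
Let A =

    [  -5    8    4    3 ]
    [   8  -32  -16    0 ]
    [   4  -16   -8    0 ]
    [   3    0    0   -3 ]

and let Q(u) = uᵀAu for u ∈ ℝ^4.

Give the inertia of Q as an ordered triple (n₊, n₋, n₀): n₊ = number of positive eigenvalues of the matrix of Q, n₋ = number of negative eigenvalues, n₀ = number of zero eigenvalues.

Symmetric row and column elimination reduces A to a congruent diagonal form with pivots -5, -96/5, 0, 0.
Counting signs: 2 negative, 2 zero.

(0, 2, 2)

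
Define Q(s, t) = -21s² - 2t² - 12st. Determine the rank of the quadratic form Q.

Write A = [[-21, -6], [-6, -2]].
An LDLᵀ factorisation of A has diagonal entries -21, -2/7.
So there are 2 negative pivots.
The rank is the number of nonzero pivots: 2.

2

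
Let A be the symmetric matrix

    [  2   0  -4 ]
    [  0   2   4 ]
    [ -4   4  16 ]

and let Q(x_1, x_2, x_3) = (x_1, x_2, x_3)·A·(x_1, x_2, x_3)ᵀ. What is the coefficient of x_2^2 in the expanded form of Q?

2

The coefficient of x_2^2 is the diagonal entry A[2,2] = 2.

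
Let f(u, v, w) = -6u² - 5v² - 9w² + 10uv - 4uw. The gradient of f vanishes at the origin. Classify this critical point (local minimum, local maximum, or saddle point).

The Hessian at the origin is H = [[-12, 10, -4], [10, -10, 0], [-4, 0, -18]].
Applying the same elementary operations to the rows and columns of H produces a congruent diagonal matrix with entries -12, -5/3, -10.
That gives 3 negative pivots.
H is negative definite, so the origin is a strict local maximum.

local maximum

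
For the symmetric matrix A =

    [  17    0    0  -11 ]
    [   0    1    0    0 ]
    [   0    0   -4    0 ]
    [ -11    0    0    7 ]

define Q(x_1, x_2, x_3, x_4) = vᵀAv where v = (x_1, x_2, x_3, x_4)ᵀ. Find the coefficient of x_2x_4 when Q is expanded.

The coefficient of x_2x_4 is A[2,4] + A[4,2] = 2·0 = 0.

0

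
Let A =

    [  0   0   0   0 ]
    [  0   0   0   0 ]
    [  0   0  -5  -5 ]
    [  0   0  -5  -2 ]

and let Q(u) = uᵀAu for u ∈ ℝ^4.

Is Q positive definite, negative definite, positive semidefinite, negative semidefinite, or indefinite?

Row-reducing A symmetrically gives the diagonal entries 0, 0, -5, 3.
That gives 1 positive, 1 negative, 2 zero pivots.
Hence Q is indefinite.

indefinite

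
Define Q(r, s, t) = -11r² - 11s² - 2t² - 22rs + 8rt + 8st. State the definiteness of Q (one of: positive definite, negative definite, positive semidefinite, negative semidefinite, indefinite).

negative semidefinite

The associated matrix is A = [[-11, -11, 4], [-11, -11, 4], [4, 4, -2]].
Symmetric row and column elimination reduces A to a congruent diagonal form with pivots -11, 0, -6/11.
Counting signs: 2 negative, 1 zero.
Hence Q is negative semidefinite.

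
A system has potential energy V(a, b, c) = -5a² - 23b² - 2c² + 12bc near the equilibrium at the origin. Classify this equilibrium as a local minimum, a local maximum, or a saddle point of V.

The Hessian at the origin is H = [[-10, 0, 0], [0, -46, 12], [0, 12, -4]].
Row-reducing H symmetrically gives the diagonal entries -10, -46, -20/23.
Counting signs: 3 negative.
H is negative definite, so the origin is a strict local maximum.

local maximum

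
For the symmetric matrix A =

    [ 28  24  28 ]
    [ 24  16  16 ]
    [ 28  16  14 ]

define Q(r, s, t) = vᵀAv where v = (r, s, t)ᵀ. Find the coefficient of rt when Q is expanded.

56

The coefficient of rt is A[1,3] + A[3,1] = 2·28 = 56.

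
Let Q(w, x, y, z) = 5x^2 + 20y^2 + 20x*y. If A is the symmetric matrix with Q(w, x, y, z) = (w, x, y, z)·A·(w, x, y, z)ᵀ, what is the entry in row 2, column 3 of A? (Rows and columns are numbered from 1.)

10

The coefficient of x·y in Q is 20. For a symmetric A this equals A[2,3] + A[3,2] = 2·A[2,3].
So A[2,3] = 20/2 = 10.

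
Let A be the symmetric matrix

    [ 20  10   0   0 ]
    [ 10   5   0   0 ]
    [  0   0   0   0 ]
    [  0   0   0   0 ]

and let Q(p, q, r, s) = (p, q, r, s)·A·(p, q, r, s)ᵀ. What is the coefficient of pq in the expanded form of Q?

20

The coefficient of pq is A[1,2] + A[2,1] = 2·10 = 20.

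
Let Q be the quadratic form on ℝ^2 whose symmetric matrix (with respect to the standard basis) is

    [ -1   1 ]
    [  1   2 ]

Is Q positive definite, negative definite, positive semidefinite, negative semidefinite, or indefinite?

indefinite

For the 2×2 matrix [[-1, 1], [1, 2]]: det = -1·2 − (1)² = -3, trace = 1.
det < 0 so the eigenvalues have opposite signs; the form is indefinite.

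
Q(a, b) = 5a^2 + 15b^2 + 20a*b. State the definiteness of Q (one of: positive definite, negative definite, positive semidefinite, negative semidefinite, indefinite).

indefinite

The symmetric matrix of Q is [[5, 10], [10, 15]].
For the 2×2 matrix [[5, 10], [10, 15]]: det = 5·15 − (10)² = -25, trace = 20.
det < 0 so the eigenvalues have opposite signs; the form is indefinite.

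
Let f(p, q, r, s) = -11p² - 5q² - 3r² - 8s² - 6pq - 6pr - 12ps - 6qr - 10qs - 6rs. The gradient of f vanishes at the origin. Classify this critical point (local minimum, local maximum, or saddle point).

The Hessian at the origin is H = [[-22, -6, -6, -12], [-6, -10, -6, -10], [-6, -6, -6, -6], [-12, -10, -6, -16]].
Applying the same elementary operations to the rows and columns of H produces a congruent diagonal matrix with entries -22, -92/11, -48/23, -15/4.
Counting signs: 4 negative.
H is negative definite, so the origin is a strict local maximum.

local maximum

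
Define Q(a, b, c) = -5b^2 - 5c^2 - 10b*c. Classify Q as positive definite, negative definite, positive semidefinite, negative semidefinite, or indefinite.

The associated matrix is A = [[0, 0, 0], [0, -5, -5], [0, -5, -5]].
Row-reducing A symmetrically gives the diagonal entries 0, -5, 0.
Counting signs: 1 negative, 2 zero.
Hence Q is negative semidefinite.

negative semidefinite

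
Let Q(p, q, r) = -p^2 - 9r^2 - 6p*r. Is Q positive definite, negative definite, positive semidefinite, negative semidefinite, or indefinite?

Write A = [[-1, 0, -3], [0, 0, 0], [-3, 0, -9]].
Symmetric row and column elimination reduces A to a congruent diagonal form with pivots -1, 0, 0.
Counting signs: 1 negative, 2 zero.
Hence Q is negative semidefinite.

negative semidefinite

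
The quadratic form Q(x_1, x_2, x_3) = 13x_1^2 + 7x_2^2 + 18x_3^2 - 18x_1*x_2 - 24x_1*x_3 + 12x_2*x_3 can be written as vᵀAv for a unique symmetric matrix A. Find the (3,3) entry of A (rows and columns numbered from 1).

The coefficient of x_3^2 in Q is 18, and that is exactly A[3,3].

18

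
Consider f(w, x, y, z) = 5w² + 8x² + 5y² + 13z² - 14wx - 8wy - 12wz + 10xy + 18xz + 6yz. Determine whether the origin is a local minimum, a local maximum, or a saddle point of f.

The Hessian at the origin is H = [[10, -14, -8, -12], [-14, 16, 10, 18], [-8, 10, 10, 6], [-12, 18, 6, 26]].
Applying the same elementary operations to the rows and columns of H produces a congruent diagonal matrix with entries 10, -18/5, 4, 8.
Counting signs: 3 positive, 1 negative.
H is indefinite, so the origin is a saddle point.

saddle point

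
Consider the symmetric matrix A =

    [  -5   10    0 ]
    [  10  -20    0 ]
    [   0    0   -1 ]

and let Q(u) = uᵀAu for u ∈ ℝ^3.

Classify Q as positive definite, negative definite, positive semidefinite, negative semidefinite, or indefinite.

negative semidefinite

Symmetric row and column elimination reduces A to a congruent diagonal form with pivots -5, 0, -1.
That gives 2 negative, 1 zero pivots.
Hence Q is negative semidefinite.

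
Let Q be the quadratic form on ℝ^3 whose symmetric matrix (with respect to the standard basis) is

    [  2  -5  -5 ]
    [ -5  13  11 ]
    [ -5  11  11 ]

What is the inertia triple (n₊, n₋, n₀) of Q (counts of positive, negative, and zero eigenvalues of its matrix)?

(2, 1, 0)

Applying the same elementary operations to the rows and columns of A produces a congruent diagonal matrix with entries 2, 1/2, -6.
Counting signs: 2 positive, 1 negative.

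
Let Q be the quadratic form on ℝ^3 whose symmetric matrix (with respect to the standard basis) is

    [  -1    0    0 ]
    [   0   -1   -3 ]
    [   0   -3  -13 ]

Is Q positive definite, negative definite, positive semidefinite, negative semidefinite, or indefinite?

negative definite

Symmetric row and column elimination reduces A to a congruent diagonal form with pivots -1, -1, -4.
That gives 3 negative pivots.
Hence Q is negative definite.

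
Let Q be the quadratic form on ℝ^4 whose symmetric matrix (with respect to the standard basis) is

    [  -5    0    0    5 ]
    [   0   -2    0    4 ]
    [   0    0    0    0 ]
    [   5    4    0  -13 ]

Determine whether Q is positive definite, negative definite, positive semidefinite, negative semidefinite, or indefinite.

Congruent diagonalization of A (simultaneous row and column reduction) yields pivots -5, -2, 0, 0.
That gives 2 negative, 2 zero pivots.
Hence Q is negative semidefinite.

negative semidefinite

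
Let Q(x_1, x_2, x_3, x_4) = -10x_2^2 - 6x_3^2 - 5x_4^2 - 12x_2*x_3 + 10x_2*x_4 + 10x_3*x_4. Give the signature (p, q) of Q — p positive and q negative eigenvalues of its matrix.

Write A = [[0, 0, 0, 0], [0, -10, -6, 5], [0, -6, -6, 5], [0, 5, 5, -5]].
Row-reducing A symmetrically gives the diagonal entries 0, -10, -12/5, -5/6.
So there are 3 negative, 1 zero pivots.

(0, 3)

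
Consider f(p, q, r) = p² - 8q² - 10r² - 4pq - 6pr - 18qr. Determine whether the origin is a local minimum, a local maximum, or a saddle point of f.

The Hessian at the origin is H = [[2, -4, -6], [-4, -16, -18], [-6, -18, -20]].
Applying the same elementary operations to the rows and columns of H produces a congruent diagonal matrix with entries 2, -24, -1/2.
So there are 1 positive, 2 negative pivots.
H is indefinite, so the origin is a saddle point.

saddle point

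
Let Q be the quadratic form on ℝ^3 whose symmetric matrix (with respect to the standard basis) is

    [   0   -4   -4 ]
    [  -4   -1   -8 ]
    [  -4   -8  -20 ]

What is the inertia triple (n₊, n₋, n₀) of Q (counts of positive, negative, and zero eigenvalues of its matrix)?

By Sylvester's law of inertia any congruent diagonalization of A has 1 positive, 2 negative and 0 zero entries.

(1, 2, 0)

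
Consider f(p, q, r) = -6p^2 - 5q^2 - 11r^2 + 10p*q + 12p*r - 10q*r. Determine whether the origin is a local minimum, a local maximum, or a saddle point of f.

local maximum

The Hessian at the origin is H = [[-12, 10, 12], [10, -10, -10], [12, -10, -22]].
Congruent diagonalization of H (simultaneous row and column reduction) yields pivots -12, -5/3, -10.
Counting signs: 3 negative.
H is negative definite, so the origin is a strict local maximum.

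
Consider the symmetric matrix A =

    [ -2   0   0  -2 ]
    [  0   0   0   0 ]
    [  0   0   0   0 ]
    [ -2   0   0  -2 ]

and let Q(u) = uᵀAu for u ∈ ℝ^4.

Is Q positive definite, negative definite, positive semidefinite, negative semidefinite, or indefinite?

negative semidefinite

Applying the same elementary operations to the rows and columns of A produces a congruent diagonal matrix with entries -2, 0, 0, 0.
So there are 1 negative, 3 zero pivots.
Hence Q is negative semidefinite.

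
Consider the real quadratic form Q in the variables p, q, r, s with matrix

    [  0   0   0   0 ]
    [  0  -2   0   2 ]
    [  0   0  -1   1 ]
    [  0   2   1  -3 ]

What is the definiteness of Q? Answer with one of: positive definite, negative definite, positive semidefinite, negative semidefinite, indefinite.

Row-reducing A symmetrically gives the diagonal entries 0, -2, -1, 0.
Counting signs: 2 negative, 2 zero.
Hence Q is negative semidefinite.

negative semidefinite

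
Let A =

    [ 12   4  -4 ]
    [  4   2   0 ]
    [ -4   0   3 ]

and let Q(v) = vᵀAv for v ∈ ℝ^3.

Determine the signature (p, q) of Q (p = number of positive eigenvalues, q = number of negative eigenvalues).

(2, 1)

Congruent diagonalization of A (simultaneous row and column reduction) yields pivots 12, 2/3, -1.
Counting signs: 2 positive, 1 negative.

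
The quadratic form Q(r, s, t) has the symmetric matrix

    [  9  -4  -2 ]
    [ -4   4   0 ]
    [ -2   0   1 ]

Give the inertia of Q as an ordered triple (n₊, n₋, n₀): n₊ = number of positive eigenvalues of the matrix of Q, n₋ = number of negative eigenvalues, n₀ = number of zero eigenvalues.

An LDLᵀ factorisation of A has diagonal entries 9, 20/9, 1/5.
So there are 3 positive pivots.

(3, 0, 0)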